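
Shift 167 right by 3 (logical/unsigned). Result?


0b10100111 >> 3 = 0b10100 = 20

20


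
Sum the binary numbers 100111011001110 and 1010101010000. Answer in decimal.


100111011001110 + 1010101010000 = 110010000011110 = 25630

25630


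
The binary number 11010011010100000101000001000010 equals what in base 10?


11010011010100000101000001000010 in decimal = 3545256002

3545256002


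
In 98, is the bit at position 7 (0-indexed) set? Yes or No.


0b1100010, bit 7 = 0. No

No


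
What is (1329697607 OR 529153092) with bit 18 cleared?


Step 1: 1329697607 | 529153092 = 1607188295
Step 2: 1607188295 & ~(1 << 18) = 1607188295

1607188295


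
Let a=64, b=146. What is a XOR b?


64 ^ 146 = 210

210


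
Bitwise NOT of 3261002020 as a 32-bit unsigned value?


~0b11000010010111101111000100100100 = 0b111101101000010000111011011011 = 1033965275 (32-bit unsigned)

1033965275


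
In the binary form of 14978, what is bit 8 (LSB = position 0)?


0b11101010000010, position 8 = 0

0


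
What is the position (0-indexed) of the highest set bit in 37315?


0b1001000111000011. Highest set bit at position 15

15


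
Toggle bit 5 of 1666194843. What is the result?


1666194843 ^ (1 << 5) = 1666194843 ^ 32 = 1666194875

1666194875


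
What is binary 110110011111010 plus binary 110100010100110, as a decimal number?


110110011111010 + 110100010100110 = 1101010110100000 = 54688

54688


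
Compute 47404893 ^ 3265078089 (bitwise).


0b10110100110101011101011101 ^ 0b11000010100111010010001101001001 = 0b11000000010011100111010000010100 = 3226366996

3226366996


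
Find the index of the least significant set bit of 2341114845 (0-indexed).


0b10001011100010101001001111011101. Lowest set bit at position 0

0


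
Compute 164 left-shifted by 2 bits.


0b10100100 << 2 = 0b1010010000 = 656

656


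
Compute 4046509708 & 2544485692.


0b11110001001100001101011010001100 & 0b10010111101010011100010100111100 = 0b10010001001000001100010000001100 = 2434843660

2434843660


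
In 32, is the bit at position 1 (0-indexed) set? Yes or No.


0b100000, bit 1 = 0. No

No


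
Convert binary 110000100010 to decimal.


110000100010 in decimal = 3106

3106


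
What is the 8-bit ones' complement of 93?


93 ^ 255 = 162

162


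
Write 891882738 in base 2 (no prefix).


891882738 = 110101001010010000110011110010 in binary

110101001010010000110011110010


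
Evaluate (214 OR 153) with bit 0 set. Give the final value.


Step 1: 214 | 153 = 223
Step 2: 223 | (1 << 0) = 223 | 1 = 223

223


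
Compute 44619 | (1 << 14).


44619 | (1 << 14) = 44619 | 16384 = 61003

61003


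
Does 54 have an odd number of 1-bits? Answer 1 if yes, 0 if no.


0b110110 has 4 ones => parity 0

0


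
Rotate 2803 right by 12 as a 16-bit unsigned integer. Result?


Rotate 0b101011110011 right by 12 (16-bit) = 0b1010111100110000 = 44848

44848


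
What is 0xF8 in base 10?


F8 hex = 248 decimal

248


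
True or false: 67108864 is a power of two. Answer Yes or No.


0b100000000000000000000000000. Only one bit set => Yes

Yes


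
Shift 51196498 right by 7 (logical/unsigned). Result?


0b11000011010011001001010010 >> 7 = 0b1100001101001100100 = 399972

399972


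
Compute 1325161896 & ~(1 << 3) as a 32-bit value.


1325161896 & ~(1 << 3) = 1325161888

1325161888


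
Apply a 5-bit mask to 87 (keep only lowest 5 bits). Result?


87 & 31 = 23

23


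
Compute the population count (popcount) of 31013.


0b111100100100101 has 8 set bits

8


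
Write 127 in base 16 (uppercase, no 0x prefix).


127 = 7F hex

7F


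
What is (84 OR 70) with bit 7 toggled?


Step 1: 84 | 70 = 86
Step 2: 86 ^ (1 << 7) = 86 ^ 128 = 214

214


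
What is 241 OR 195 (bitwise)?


0b11110001 | 0b11000011 = 0b11110011 = 243

243


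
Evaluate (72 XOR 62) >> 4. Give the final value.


Step 1: 72 ^ 62 = 118
Step 2: 118 >> 4 = 7

7


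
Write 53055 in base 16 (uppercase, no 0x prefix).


53055 = CF3F hex

CF3F


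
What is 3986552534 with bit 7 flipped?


3986552534 ^ (1 << 7) = 3986552534 ^ 128 = 3986552406

3986552406


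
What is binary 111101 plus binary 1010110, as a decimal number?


111101 + 1010110 = 10010011 = 147

147


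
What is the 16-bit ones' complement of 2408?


2408 ^ 65535 = 63127

63127


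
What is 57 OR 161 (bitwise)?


0b111001 | 0b10100001 = 0b10111001 = 185

185


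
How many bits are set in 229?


0b11100101 has 5 set bits

5


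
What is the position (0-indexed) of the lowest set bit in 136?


0b10001000. Lowest set bit at position 3

3


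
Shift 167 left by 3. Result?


0b10100111 << 3 = 0b10100111000 = 1336

1336


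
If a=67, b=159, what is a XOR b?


67 ^ 159 = 220

220


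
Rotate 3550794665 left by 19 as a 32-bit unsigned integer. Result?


Rotate 0b11010011101001001101001110101001 left by 19 (32-bit) = 0b10011101010011101001110100100110 = 2639174950

2639174950


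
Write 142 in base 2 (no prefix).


142 = 10001110 in binary

10001110


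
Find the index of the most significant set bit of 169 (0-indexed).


0b10101001. Highest set bit at position 7

7


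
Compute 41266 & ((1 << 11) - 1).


41266 & 2047 = 306

306


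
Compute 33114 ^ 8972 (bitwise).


0b1000000101011010 ^ 0b10001100001100 = 0b1010001001010110 = 41558

41558


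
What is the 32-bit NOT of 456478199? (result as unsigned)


~0b11011001101010100110111110111 = 0b11100100110010101011001000001000 = 3838489096 (32-bit unsigned)

3838489096


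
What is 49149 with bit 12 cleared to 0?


49149 & ~(1 << 12) = 45053

45053


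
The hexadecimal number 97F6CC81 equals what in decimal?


97F6CC81 hex = 2549533825 decimal

2549533825


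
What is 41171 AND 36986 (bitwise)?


0b1010000011010011 & 0b1001000001111010 = 0b1000000001010010 = 32850

32850


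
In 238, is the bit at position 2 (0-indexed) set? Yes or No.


0b11101110, bit 2 = 1. Yes

Yes


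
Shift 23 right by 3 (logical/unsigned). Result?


0b10111 >> 3 = 0b10 = 2

2


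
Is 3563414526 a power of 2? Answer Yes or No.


0b11010100011001010110001111111110. Multiple bits set => No

No


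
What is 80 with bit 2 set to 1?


80 | (1 << 2) = 80 | 4 = 84

84


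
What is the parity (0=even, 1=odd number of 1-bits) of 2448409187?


0b10010001111011111100001001100011 has 17 ones => parity 1

1


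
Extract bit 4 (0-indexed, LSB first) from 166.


0b10100110, position 4 = 0

0


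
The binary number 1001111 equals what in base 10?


1001111 in decimal = 79

79


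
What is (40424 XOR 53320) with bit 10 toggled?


Step 1: 40424 ^ 53320 = 19872
Step 2: 19872 ^ (1 << 10) = 19872 ^ 1024 = 18848

18848


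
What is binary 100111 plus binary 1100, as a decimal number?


100111 + 1100 = 110011 = 51

51


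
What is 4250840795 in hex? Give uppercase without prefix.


4250840795 = FD5EAEDB hex

FD5EAEDB


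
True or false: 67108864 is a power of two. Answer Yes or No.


0b100000000000000000000000000. Only one bit set => Yes

Yes


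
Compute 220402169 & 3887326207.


0b1101001000110001000111111001 & 0b11100111101100111110001111111111 = 0b101001000110000000111111001 = 86180345

86180345


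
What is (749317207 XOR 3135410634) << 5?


Step 1: 749317207 ^ 3135410634 = 2521513373
Step 2: 2521513373 << 5 = 80688427936

80688427936


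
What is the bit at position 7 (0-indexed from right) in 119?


0b1110111, position 7 = 0

0


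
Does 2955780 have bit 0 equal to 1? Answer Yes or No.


0b1011010001101000000100, bit 0 = 0. No

No


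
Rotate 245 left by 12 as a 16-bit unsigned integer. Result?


Rotate 0b11110101 left by 12 (16-bit) = 0b101000000001111 = 20495

20495


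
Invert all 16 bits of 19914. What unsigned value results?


19914 ^ 65535 = 45621

45621


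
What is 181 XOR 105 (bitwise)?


0b10110101 ^ 0b1101001 = 0b11011100 = 220

220


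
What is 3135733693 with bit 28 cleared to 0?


3135733693 & ~(1 << 28) = 2867298237

2867298237


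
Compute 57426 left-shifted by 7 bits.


0b1110000001010010 << 7 = 0b11100000010100100000000 = 7350528

7350528


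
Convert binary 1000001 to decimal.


1000001 in decimal = 65

65


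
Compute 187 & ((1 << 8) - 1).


187 & 255 = 187

187


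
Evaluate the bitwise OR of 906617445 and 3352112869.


0b110110000010011110001001100101 | 0b11000111110011010010111011100101 = 0b11110111110011011110111011100101 = 4157468389

4157468389


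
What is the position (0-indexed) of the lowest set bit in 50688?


0b1100011000000000. Lowest set bit at position 9

9


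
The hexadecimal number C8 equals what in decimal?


C8 hex = 200 decimal

200


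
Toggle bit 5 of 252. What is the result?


252 ^ (1 << 5) = 252 ^ 32 = 220

220


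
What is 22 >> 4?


0b10110 >> 4 = 0b1 = 1

1


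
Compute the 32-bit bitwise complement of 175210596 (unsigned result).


~0b1010011100011000000001100100 = 0b11110101100011100111111110011011 = 4119756699 (32-bit unsigned)

4119756699


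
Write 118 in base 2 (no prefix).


118 = 1110110 in binary

1110110


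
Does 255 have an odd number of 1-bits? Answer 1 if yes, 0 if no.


0b11111111 has 8 ones => parity 0

0


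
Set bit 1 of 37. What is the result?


37 | (1 << 1) = 37 | 2 = 39

39


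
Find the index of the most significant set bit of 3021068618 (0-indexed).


0b10110100000100011101100101001010. Highest set bit at position 31

31


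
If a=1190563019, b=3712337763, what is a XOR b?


1190563019 ^ 3712337763 = 2612218792

2612218792


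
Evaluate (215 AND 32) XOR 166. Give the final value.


Step 1: 215 & 32 = 0
Step 2: 0 ^ 166 = 166

166


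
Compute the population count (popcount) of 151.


0b10010111 has 5 set bits

5


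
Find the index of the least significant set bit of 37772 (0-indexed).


0b1001001110001100. Lowest set bit at position 2

2


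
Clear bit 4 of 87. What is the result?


87 & ~(1 << 4) = 71

71


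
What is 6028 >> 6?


0b1011110001100 >> 6 = 0b1011110 = 94

94


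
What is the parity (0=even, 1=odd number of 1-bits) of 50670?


0b1100010111101110 has 10 ones => parity 0

0


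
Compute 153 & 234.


0b10011001 & 0b11101010 = 0b10001000 = 136

136


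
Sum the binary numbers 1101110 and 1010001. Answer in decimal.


1101110 + 1010001 = 10111111 = 191

191


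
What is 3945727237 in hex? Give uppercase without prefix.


3945727237 = EB2F0505 hex

EB2F0505


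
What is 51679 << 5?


0b1100100111011111 << 5 = 0b110010011101111100000 = 1653728

1653728


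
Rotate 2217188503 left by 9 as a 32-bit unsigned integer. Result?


Rotate 0b10000100001001111001110010010111 left by 9 (32-bit) = 0b1001111001110010010111100001000 = 1329147656

1329147656


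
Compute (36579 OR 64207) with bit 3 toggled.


Step 1: 36579 | 64207 = 65263
Step 2: 65263 ^ (1 << 3) = 65263 ^ 8 = 65255

65255


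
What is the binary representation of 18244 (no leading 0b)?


18244 = 100011101000100 in binary

100011101000100


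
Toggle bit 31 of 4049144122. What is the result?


4049144122 ^ (1 << 31) = 4049144122 ^ 2147483648 = 1901660474

1901660474


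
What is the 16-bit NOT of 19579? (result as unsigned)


~0b100110001111011 = 0b1011001110000100 = 45956 (16-bit unsigned)

45956


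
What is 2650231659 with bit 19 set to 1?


2650231659 | (1 << 19) = 2650231659 | 524288 = 2650755947

2650755947


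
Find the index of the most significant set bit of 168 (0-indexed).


0b10101000. Highest set bit at position 7

7


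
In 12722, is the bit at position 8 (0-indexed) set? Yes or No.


0b11000110110010, bit 8 = 1. Yes

Yes


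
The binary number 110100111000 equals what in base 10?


110100111000 in decimal = 3384

3384


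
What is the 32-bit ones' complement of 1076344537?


1076344537 ^ 4294967295 = 3218622758

3218622758


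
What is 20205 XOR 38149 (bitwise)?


0b100111011101101 ^ 0b1001010100000101 = 0b1101101111101000 = 56296

56296


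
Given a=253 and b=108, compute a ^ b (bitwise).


253 ^ 108 = 145

145


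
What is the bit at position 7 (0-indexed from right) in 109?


0b1101101, position 7 = 0

0


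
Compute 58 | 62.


0b111010 | 0b111110 = 0b111110 = 62

62


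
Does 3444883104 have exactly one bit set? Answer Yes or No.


0b11001101010101001011111010100000. Multiple bits set => No

No


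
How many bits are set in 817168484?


0b110000101101010000000001100100 has 10 set bits

10


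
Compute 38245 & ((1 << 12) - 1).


38245 & 4095 = 1381

1381


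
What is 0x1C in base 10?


1C hex = 28 decimal

28


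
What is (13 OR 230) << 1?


Step 1: 13 | 230 = 239
Step 2: 239 << 1 = 478

478


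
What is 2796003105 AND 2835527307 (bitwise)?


0b10100110101001111001111100100001 & 0b10101001000000101011011010001011 = 0b10100000000000101001011000000001 = 2684524033

2684524033


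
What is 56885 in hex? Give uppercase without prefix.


56885 = DE35 hex

DE35


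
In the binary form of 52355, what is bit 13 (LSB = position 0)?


0b1100110010000011, position 13 = 0

0


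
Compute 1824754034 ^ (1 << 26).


1824754034 ^ (1 << 26) = 1824754034 ^ 67108864 = 1757645170

1757645170


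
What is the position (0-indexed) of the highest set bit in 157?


0b10011101. Highest set bit at position 7

7


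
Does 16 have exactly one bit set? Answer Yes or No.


0b10000. Only one bit set => Yes

Yes


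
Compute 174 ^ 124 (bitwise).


0b10101110 ^ 0b1111100 = 0b11010010 = 210

210


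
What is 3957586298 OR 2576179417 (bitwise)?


0b11101011111000111111100101111010 | 0b10011001100011010110000011011001 = 0b11111011111011111111100111111011 = 4226808315

4226808315


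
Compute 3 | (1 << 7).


3 | (1 << 7) = 3 | 128 = 131

131


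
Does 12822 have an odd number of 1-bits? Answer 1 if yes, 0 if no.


0b11001000010110 has 6 ones => parity 0

0


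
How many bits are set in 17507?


0b100010001100011 has 6 set bits

6


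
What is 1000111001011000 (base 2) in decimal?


1000111001011000 in decimal = 36440

36440


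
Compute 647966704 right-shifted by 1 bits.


0b100110100111110010111111110000 >> 1 = 0b10011010011111001011111111000 = 323983352

323983352


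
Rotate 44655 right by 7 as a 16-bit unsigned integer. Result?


Rotate 0b1010111001101111 right by 7 (16-bit) = 0b1101111101011100 = 57180

57180


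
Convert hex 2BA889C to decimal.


2BA889C hex = 45779100 decimal

45779100


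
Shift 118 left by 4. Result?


0b1110110 << 4 = 0b11101100000 = 1888

1888


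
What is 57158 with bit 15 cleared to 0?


57158 & ~(1 << 15) = 24390

24390


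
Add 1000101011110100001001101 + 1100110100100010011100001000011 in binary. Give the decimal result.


1000101011110100001001101 + 1100110100100010011100001000011 = 1100111101001110010000010010000 = 1739006096

1739006096


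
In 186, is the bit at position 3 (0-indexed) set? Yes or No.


0b10111010, bit 3 = 1. Yes

Yes


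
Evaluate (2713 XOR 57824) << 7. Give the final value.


Step 1: 2713 ^ 57824 = 60281
Step 2: 60281 << 7 = 7715968

7715968


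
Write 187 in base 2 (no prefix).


187 = 10111011 in binary

10111011


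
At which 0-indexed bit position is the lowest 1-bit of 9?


0b1001. Lowest set bit at position 0

0


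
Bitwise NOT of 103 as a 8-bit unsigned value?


~0b1100111 = 0b10011000 = 152 (8-bit unsigned)

152


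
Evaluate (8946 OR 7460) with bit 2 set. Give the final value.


Step 1: 8946 | 7460 = 16374
Step 2: 16374 | (1 << 2) = 16374 | 4 = 16374

16374


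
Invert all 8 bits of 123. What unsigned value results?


123 ^ 255 = 132

132


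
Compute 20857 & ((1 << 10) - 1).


20857 & 1023 = 377

377


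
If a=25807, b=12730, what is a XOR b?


25807 ^ 12730 = 21877

21877


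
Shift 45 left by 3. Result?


0b101101 << 3 = 0b101101000 = 360

360


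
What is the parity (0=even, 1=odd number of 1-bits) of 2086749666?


0b1111100011000010100010111100010 has 15 ones => parity 1

1


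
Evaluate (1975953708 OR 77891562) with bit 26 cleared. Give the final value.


Step 1: 1975953708 | 77891562 = 1978052590
Step 2: 1978052590 & ~(1 << 26) = 1910943726

1910943726


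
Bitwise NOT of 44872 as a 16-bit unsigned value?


~0b1010111101001000 = 0b101000010110111 = 20663 (16-bit unsigned)

20663


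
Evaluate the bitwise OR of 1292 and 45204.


0b10100001100 | 0b1011000010010100 = 0b1011010110011100 = 46492

46492


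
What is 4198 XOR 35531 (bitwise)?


0b1000001100110 ^ 0b1000101011001011 = 0b1001101010101101 = 39597

39597


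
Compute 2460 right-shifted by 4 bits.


0b100110011100 >> 4 = 0b10011001 = 153

153


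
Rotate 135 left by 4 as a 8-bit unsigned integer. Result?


Rotate 0b10000111 left by 4 (8-bit) = 0b1111000 = 120

120


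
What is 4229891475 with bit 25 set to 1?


4229891475 | (1 << 25) = 4229891475 | 33554432 = 4263445907

4263445907


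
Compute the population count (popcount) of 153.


0b10011001 has 4 set bits

4


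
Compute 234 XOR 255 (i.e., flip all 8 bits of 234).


234 ^ 255 = 21

21


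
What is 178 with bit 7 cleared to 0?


178 & ~(1 << 7) = 50

50


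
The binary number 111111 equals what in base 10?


111111 in decimal = 63

63


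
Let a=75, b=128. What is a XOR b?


75 ^ 128 = 203

203


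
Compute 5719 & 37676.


0b1011001010111 & 0b1001001100101100 = 0b1001000000100 = 4612

4612


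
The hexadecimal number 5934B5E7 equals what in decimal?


5934B5E7 hex = 1496626663 decimal

1496626663


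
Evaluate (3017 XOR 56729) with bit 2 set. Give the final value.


Step 1: 3017 ^ 56729 = 54864
Step 2: 54864 | (1 << 2) = 54864 | 4 = 54868

54868


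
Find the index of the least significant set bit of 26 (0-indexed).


0b11010. Lowest set bit at position 1

1


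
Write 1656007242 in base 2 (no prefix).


1656007242 = 1100010101101001010101001001010 in binary

1100010101101001010101001001010


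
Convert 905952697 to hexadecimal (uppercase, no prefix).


905952697 = 35FFBDB9 hex

35FFBDB9


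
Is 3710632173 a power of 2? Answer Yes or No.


0b11011101001010111100000011101101. Multiple bits set => No

No


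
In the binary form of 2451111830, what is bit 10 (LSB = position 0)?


0b10010010000110001111111110010110, position 10 = 1

1


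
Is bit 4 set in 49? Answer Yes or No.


0b110001, bit 4 = 1. Yes

Yes


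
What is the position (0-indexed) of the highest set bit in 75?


0b1001011. Highest set bit at position 6

6


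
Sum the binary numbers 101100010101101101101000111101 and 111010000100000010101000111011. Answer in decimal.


101100010101101101101000111101 + 111010000100000010101000111011 = 1100110011001110000010001111000 = 1718027384

1718027384


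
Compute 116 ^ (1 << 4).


116 ^ (1 << 4) = 116 ^ 16 = 100

100


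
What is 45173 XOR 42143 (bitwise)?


0b1011000001110101 ^ 0b1010010010011111 = 0b1010011101010 = 5354

5354


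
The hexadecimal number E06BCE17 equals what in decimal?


E06BCE17 hex = 3765161495 decimal

3765161495


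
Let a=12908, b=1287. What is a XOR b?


12908 ^ 1287 = 14187

14187


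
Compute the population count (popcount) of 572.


0b1000111100 has 5 set bits

5


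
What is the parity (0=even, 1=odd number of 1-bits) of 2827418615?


0b10101000100001101111101111110111 has 20 ones => parity 0

0


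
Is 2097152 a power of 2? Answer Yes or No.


0b1000000000000000000000. Only one bit set => Yes

Yes


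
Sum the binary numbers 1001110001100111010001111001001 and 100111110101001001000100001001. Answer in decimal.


1001110001100111010001111001001 + 100111110101001001000100001001 = 1110110000010000011010011010010 = 1980249298

1980249298


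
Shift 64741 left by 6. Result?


0b1111110011100101 << 6 = 0b1111110011100101000000 = 4143424

4143424


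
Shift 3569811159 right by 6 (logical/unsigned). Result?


0b11010100110001101111111011010111 >> 6 = 0b11010100110001101111111011 = 55778299

55778299


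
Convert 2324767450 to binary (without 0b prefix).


2324767450 = 10001010100100010010001011011010 in binary

10001010100100010010001011011010


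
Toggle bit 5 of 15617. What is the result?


15617 ^ (1 << 5) = 15617 ^ 32 = 15649

15649


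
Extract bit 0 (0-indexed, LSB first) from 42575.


0b1010011001001111, position 0 = 1

1


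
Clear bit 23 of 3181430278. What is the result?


3181430278 & ~(1 << 23) = 3173041670

3173041670


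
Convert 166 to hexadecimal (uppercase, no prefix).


166 = A6 hex

A6


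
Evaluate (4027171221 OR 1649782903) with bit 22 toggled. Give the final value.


Step 1: 4027171221 | 1649782903 = 4066243063
Step 2: 4066243063 ^ (1 << 22) = 4066243063 ^ 4194304 = 4062048759

4062048759


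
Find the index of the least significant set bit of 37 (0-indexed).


0b100101. Lowest set bit at position 0

0


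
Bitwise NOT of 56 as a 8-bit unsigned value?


~0b111000 = 0b11000111 = 199 (8-bit unsigned)

199


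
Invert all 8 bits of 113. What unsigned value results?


113 ^ 255 = 142

142


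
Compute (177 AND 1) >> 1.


Step 1: 177 & 1 = 1
Step 2: 1 >> 1 = 0

0


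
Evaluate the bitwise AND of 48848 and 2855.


0b1011111011010000 & 0b101100100111 = 0b101000000000 = 2560

2560


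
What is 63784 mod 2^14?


63784 & 16383 = 14632

14632


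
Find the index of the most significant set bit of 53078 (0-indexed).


0b1100111101010110. Highest set bit at position 15

15


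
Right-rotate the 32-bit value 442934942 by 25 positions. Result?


Rotate 0b11010011001101010011010011110 right by 25 (32-bit) = 0b110011010100110100111100001101 = 861097741

861097741


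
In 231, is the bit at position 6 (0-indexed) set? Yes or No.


0b11100111, bit 6 = 1. Yes

Yes


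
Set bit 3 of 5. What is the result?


5 | (1 << 3) = 5 | 8 = 13

13


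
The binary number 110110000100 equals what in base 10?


110110000100 in decimal = 3460

3460


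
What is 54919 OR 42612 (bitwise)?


0b1101011010000111 | 0b1010011001110100 = 0b1111011011110111 = 63223

63223


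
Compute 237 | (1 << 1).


237 | (1 << 1) = 237 | 2 = 239

239


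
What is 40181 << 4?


0b1001110011110101 << 4 = 0b10011100111101010000 = 642896

642896


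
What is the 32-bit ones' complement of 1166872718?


1166872718 ^ 4294967295 = 3128094577

3128094577


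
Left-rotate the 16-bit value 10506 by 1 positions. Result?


Rotate 0b10100100001010 left by 1 (16-bit) = 0b101001000010100 = 21012

21012


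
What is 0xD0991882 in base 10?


D0991882 hex = 3499694210 decimal

3499694210


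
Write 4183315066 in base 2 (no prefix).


4183315066 = 11111001010110000101001001111010 in binary

11111001010110000101001001111010


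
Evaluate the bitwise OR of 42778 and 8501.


0b1010011100011010 | 0b10000100110101 = 0b1010011100111111 = 42815

42815


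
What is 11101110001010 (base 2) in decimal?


11101110001010 in decimal = 15242

15242


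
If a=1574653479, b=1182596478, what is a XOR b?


1574653479 ^ 1182596478 = 463975257

463975257


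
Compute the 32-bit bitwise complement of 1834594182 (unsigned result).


~0b1101101010110011010111110000110 = 0b10010010101001100101000001111001 = 2460373113 (32-bit unsigned)

2460373113


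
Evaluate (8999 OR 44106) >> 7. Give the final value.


Step 1: 8999 | 44106 = 44911
Step 2: 44911 >> 7 = 350

350


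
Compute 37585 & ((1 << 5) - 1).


37585 & 31 = 17

17


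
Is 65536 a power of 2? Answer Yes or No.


0b10000000000000000. Only one bit set => Yes

Yes


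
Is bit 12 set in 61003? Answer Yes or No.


0b1110111001001011, bit 12 = 0. No

No


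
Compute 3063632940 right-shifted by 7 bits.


0b10110110100110110101010000101100 >> 7 = 0b1011011010011011010101000 = 23934632

23934632


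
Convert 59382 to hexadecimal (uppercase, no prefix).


59382 = E7F6 hex

E7F6


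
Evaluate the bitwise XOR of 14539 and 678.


0b11100011001011 ^ 0b1010100110 = 0b11101001101101 = 14957

14957


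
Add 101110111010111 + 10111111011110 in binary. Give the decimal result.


101110111010111 + 10111111011110 = 1000110110110101 = 36277

36277


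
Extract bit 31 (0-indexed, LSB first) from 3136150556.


0b10111010111011011101110000011100, position 31 = 1

1


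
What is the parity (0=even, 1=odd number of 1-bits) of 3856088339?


0b11100101110101110011110100010011 has 19 ones => parity 1

1


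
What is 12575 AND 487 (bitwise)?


0b11000100011111 & 0b111100111 = 0b100000111 = 263

263


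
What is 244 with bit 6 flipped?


244 ^ (1 << 6) = 244 ^ 64 = 180

180


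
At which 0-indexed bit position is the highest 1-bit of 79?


0b1001111. Highest set bit at position 6

6


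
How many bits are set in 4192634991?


0b11111001111001101000100001101111 has 19 set bits

19


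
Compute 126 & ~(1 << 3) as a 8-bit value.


126 & ~(1 << 3) = 118

118


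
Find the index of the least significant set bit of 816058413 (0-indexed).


0b110000101001000001000000101101. Lowest set bit at position 0

0


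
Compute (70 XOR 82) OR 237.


Step 1: 70 ^ 82 = 20
Step 2: 20 | 237 = 253

253


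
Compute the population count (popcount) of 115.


0b1110011 has 5 set bits

5


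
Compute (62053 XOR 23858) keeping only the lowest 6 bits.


Step 1: 62053 ^ 23858 = 44887
Step 2: 44887 & 63 = 23

23


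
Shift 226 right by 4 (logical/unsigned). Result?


0b11100010 >> 4 = 0b1110 = 14

14


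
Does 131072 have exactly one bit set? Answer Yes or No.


0b100000000000000000. Only one bit set => Yes

Yes


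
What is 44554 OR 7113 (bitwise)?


0b1010111000001010 | 0b1101111001001 = 0b1011111111001011 = 49099

49099


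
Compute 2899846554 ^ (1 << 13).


2899846554 ^ (1 << 13) = 2899846554 ^ 8192 = 2899838362

2899838362


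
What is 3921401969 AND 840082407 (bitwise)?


0b11101001101110111101100001110001 & 0b110010000100101010001111100111 = 0b100000000100101000000001100001 = 538083425

538083425


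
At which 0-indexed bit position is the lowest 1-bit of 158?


0b10011110. Lowest set bit at position 1

1


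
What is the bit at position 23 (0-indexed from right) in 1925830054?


0b1110010110010011101010110100110, position 23 = 1

1


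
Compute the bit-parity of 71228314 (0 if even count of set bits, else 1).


0b100001111101101101110011010 has 16 ones => parity 0

0


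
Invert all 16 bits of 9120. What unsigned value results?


9120 ^ 65535 = 56415

56415


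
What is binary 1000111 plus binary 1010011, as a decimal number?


1000111 + 1010011 = 10011010 = 154

154


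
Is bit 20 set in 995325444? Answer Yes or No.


0b111011010100110111011000000100, bit 20 = 1. Yes

Yes


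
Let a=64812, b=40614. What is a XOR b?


64812 ^ 40614 = 25482

25482


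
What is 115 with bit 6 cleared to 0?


115 & ~(1 << 6) = 51

51


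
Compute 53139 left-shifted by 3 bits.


0b1100111110010011 << 3 = 0b1100111110010011000 = 425112

425112


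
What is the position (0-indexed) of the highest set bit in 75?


0b1001011. Highest set bit at position 6

6


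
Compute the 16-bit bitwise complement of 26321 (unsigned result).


~0b110011011010001 = 0b1001100100101110 = 39214 (16-bit unsigned)

39214


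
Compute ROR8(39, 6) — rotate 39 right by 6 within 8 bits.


Rotate 0b100111 right by 6 (8-bit) = 0b10011100 = 156

156


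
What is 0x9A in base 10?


9A hex = 154 decimal

154


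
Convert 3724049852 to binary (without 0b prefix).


3724049852 = 11011101111110000111110110111100 in binary

11011101111110000111110110111100


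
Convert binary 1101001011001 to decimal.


1101001011001 in decimal = 6745

6745


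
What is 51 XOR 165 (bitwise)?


0b110011 ^ 0b10100101 = 0b10010110 = 150

150


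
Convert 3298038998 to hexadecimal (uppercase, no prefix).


3298038998 = C49414D6 hex

C49414D6


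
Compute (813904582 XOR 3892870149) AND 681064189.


Step 1: 813904582 ^ 3892870149 = 3633008323
Step 2: 3633008323 & 681064189 = 143132353

143132353


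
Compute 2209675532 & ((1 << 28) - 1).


2209675532 & 268435455 = 62191884

62191884


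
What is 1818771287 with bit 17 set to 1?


1818771287 | (1 << 17) = 1818771287 | 131072 = 1818902359

1818902359


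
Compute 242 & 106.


0b11110010 & 0b1101010 = 0b1100010 = 98

98


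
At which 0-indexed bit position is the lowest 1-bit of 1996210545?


0b1110110111110111100000101110001. Lowest set bit at position 0

0


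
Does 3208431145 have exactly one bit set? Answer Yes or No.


0b10111111001111001100011000101001. Multiple bits set => No

No


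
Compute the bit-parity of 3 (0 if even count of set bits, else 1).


0b11 has 2 ones => parity 0

0


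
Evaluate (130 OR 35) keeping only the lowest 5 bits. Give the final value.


Step 1: 130 | 35 = 163
Step 2: 163 & 31 = 3

3


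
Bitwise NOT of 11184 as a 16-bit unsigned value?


~0b10101110110000 = 0b1101010001001111 = 54351 (16-bit unsigned)

54351


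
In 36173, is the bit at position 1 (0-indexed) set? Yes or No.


0b1000110101001101, bit 1 = 0. No

No


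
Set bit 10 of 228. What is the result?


228 | (1 << 10) = 228 | 1024 = 1252

1252


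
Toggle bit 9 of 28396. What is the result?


28396 ^ (1 << 9) = 28396 ^ 512 = 27884

27884


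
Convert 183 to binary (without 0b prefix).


183 = 10110111 in binary

10110111


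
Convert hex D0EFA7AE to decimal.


D0EFA7AE hex = 3505366958 decimal

3505366958


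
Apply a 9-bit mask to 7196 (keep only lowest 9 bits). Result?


7196 & 511 = 28

28


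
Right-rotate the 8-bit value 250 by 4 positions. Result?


Rotate 0b11111010 right by 4 (8-bit) = 0b10101111 = 175

175


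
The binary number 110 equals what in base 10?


110 in decimal = 6

6


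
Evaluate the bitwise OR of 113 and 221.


0b1110001 | 0b11011101 = 0b11111101 = 253

253


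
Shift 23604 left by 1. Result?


0b101110000110100 << 1 = 0b1011100001101000 = 47208

47208


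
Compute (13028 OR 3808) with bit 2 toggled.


Step 1: 13028 | 3808 = 16100
Step 2: 16100 ^ (1 << 2) = 16100 ^ 4 = 16096

16096


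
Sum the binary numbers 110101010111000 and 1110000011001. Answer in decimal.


110101010111000 + 1110000011001 = 1000011011010001 = 34513

34513


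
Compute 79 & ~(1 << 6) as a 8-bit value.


79 & ~(1 << 6) = 15

15


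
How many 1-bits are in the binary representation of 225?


0b11100001 has 4 set bits

4


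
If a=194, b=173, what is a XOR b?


194 ^ 173 = 111

111


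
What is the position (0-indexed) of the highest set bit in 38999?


0b1001100001010111. Highest set bit at position 15

15


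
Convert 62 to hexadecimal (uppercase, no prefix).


62 = 3E hex

3E


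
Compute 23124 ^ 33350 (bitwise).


0b101101001010100 ^ 0b1000001001000110 = 0b1101100000010010 = 55314

55314


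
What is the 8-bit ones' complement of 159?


159 ^ 255 = 96

96


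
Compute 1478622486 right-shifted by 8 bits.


0b1011000001000011111110100010110 >> 8 = 0b10110000010000111111101 = 5775869

5775869


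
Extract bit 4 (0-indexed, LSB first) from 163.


0b10100011, position 4 = 0

0


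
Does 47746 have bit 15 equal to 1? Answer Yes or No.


0b1011101010000010, bit 15 = 1. Yes

Yes


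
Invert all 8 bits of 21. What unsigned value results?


21 ^ 255 = 234

234


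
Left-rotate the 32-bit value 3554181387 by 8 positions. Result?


Rotate 0b11010011110110001000000100001011 left by 8 (32-bit) = 0b11011000100000010000101111010011 = 3632335827

3632335827


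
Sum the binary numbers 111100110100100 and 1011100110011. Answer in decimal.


111100110100100 + 1011100110011 = 1001000011010111 = 37079

37079


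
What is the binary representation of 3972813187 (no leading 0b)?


3972813187 = 11101100110011000101000110000011 in binary

11101100110011000101000110000011


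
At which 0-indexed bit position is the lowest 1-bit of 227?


0b11100011. Lowest set bit at position 0

0


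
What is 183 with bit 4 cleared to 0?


183 & ~(1 << 4) = 167

167


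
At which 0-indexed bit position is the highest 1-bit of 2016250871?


0b1111000001011011000101111110111. Highest set bit at position 30

30


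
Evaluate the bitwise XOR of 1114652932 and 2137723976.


0b1000010011100000100000100000100 ^ 0b1111111011010110001010001001000 = 0b111101000110110101010101001100 = 1025201484

1025201484


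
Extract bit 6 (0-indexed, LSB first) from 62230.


0b1111001100010110, position 6 = 0

0


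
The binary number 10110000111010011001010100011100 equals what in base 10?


10110000111010011001010100011100 in decimal = 2968098076

2968098076


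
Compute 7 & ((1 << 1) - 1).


7 & 1 = 1

1


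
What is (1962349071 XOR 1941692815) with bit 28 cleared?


Step 1: 1962349071 ^ 1941692815 = 122483584
Step 2: 122483584 & ~(1 << 28) = 122483584

122483584


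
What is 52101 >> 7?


0b1100101110000101 >> 7 = 0b110010111 = 407

407


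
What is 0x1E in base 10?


1E hex = 30 decimal

30


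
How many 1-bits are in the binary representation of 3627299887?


0b11011000001101000011010000101111 has 15 set bits

15


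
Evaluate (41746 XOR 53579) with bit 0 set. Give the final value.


Step 1: 41746 ^ 53579 = 29273
Step 2: 29273 | (1 << 0) = 29273 | 1 = 29273

29273


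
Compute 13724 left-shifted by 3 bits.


0b11010110011100 << 3 = 0b11010110011100000 = 109792

109792


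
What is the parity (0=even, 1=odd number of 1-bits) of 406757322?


0b11000001111101001111111001010 has 17 ones => parity 1

1


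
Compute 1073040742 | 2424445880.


0b111111111101010100110101100110 | 0b10010000100000100001101110111000 = 0b10111111111101110101111111111110 = 3220660222

3220660222


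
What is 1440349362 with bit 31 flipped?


1440349362 ^ (1 << 31) = 1440349362 ^ 2147483648 = 3587833010

3587833010


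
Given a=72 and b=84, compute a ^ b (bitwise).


72 ^ 84 = 28

28


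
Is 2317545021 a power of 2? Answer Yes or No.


0b10001010001000101110111000111101. Multiple bits set => No

No


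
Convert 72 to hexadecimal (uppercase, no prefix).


72 = 48 hex

48


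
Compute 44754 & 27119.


0b1010111011010010 & 0b110100111101111 = 0b10100011000010 = 10434

10434


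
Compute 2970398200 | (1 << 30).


2970398200 | (1 << 30) = 2970398200 | 1073741824 = 4044140024

4044140024


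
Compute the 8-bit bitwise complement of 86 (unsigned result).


~0b1010110 = 0b10101001 = 169 (8-bit unsigned)

169


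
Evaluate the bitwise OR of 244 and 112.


0b11110100 | 0b1110000 = 0b11110100 = 244

244


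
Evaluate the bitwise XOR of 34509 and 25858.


0b1000011011001101 ^ 0b110010100000010 = 0b1110001111001111 = 58319

58319


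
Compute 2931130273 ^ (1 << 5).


2931130273 ^ (1 << 5) = 2931130273 ^ 32 = 2931130241

2931130241


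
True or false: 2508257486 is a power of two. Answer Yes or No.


0b10010101100000001111100011001110. Multiple bits set => No

No


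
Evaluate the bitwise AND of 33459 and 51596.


0b1000001010110011 & 0b1100100110001100 = 0b1000000010000000 = 32896

32896


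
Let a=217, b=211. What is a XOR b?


217 ^ 211 = 10

10


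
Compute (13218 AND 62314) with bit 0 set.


Step 1: 13218 & 62314 = 13090
Step 2: 13090 | (1 << 0) = 13090 | 1 = 13091

13091


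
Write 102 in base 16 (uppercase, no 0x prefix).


102 = 66 hex

66


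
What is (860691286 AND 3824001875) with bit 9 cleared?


Step 1: 860691286 & 3824001875 = 592249682
Step 2: 592249682 & ~(1 << 9) = 592249170

592249170


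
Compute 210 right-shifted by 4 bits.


0b11010010 >> 4 = 0b1101 = 13

13


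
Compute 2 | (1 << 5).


2 | (1 << 5) = 2 | 32 = 34

34


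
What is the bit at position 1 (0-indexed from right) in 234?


0b11101010, position 1 = 1

1


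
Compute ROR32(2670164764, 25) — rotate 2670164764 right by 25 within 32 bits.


Rotate 0b10011111001001110111101100011100 right by 25 (32-bit) = 0b10010011101111011000111001001111 = 2478673487

2478673487


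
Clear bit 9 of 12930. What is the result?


12930 & ~(1 << 9) = 12418

12418


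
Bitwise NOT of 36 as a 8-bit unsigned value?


~0b100100 = 0b11011011 = 219 (8-bit unsigned)

219


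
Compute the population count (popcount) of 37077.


0b1001000011010101 has 7 set bits

7


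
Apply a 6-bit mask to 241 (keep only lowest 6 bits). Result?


241 & 63 = 49

49


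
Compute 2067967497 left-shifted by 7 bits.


0b1111011010000101010111000001001 << 7 = 0b11110110100001010101110000010010000000 = 264699839616

264699839616


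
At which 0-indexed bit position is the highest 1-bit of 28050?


0b110110110010010. Highest set bit at position 14

14


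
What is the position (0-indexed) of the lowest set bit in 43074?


0b1010100001000010. Lowest set bit at position 1

1


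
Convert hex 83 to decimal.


83 hex = 131 decimal

131


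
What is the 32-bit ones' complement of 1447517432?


1447517432 ^ 4294967295 = 2847449863

2847449863


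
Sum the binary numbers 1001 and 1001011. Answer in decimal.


1001 + 1001011 = 1010100 = 84

84


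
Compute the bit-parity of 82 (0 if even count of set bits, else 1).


0b1010010 has 3 ones => parity 1

1


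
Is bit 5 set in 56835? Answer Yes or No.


0b1101111000000011, bit 5 = 0. No

No


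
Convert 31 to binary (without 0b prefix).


31 = 11111 in binary

11111


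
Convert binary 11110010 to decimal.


11110010 in decimal = 242

242


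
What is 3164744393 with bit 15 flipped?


3164744393 ^ (1 << 15) = 3164744393 ^ 32768 = 3164777161

3164777161


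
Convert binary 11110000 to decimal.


11110000 in decimal = 240

240


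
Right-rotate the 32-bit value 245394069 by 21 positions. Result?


Rotate 0b1110101000000110101010010101 right by 21 (32-bit) = 0b11010101001010100001110101 = 55879797

55879797


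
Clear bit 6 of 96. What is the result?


96 & ~(1 << 6) = 32

32


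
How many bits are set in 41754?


0b1010001100011010 has 7 set bits

7


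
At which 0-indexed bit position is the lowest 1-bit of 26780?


0b110100010011100. Lowest set bit at position 2

2


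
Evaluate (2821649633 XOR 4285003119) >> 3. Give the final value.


Step 1: 2821649633 ^ 4285003119 = 1464402318
Step 2: 1464402318 >> 3 = 183050289

183050289
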